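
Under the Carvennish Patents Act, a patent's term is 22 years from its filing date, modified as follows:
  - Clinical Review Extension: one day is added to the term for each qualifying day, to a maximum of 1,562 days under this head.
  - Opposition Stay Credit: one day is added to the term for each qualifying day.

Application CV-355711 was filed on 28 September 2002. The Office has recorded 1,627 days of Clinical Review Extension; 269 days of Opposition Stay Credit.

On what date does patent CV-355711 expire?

Base term: filing date + 22 years → 28 September 2024.
Clinical Review Extension: 1627 days claimed exceeds the 1562-day cap, so +1562 days → 7 January 2029.
Opposition Stay Credit: +269 days → 3 October 2029.

October 3, 2029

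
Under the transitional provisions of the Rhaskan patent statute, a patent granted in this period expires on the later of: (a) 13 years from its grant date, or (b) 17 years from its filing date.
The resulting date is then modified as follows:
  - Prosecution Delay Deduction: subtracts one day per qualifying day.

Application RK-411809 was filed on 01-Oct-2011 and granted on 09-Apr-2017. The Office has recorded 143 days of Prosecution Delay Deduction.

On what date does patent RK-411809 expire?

(a) grant + 13 years → 9 April 2030.
(b) filing + 17 years → 1 October 2028.
Later of the two: 9 April 2030.
Prosecution Delay Deduction: −143 days → 17 November 2029.

November 17, 2029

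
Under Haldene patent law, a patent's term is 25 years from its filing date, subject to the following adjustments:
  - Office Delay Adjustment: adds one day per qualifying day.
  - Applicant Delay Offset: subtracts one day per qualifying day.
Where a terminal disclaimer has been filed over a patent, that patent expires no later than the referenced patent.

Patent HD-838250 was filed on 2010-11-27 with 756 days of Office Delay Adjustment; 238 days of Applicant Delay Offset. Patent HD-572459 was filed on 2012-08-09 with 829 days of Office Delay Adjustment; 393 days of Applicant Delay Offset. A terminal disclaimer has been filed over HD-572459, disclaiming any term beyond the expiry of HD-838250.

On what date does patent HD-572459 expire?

Natural term of HD-572459:
  Base: filing + 25 years → 9 August 2037.
  Office Delay Adjustment: +829 days → 16 November 2039.
  Applicant Delay Offset: −393 days → 19 October 2038.
Expiry of referenced patent HD-838250:
  Base: filing + 25 years → 27 November 2035.
  Office Delay Adjustment: +756 days → 22 December 2037.
  Applicant Delay Offset: −238 days → 28 April 2037.
Terminal disclaimer: HD-572459 expires on the earlier of 19 October 2038 and 28 April 2037.

April 28, 2037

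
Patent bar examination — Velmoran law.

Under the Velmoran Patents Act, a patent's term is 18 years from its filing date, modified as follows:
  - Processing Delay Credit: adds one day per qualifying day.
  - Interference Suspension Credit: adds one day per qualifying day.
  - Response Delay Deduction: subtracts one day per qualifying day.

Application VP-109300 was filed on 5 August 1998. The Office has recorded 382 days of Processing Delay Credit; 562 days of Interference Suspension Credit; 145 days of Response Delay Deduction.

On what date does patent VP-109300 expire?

October 13, 2018

Base term: filing date + 18 years → 5 August 2016.
Processing Delay Credit: +382 days → 22 August 2017.
Interference Suspension Credit: +562 days → 7 March 2019.
Response Delay Deduction: −145 days → 13 October 2018.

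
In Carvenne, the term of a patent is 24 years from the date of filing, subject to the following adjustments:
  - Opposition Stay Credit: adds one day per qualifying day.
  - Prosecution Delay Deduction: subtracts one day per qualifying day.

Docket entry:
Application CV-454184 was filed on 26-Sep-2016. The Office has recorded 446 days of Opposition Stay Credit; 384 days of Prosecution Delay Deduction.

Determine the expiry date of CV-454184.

November 27, 2040

Base term: filing date + 24 years → 26 September 2040.
Opposition Stay Credit: +446 days → 16 December 2041.
Prosecution Delay Deduction: −384 days → 27 November 2040.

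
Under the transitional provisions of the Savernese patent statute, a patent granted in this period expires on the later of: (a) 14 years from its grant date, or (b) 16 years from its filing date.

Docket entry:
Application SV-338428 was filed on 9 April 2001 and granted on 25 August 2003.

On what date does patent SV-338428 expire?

2017-08-25

(a) grant + 14 years → 25 August 2017.
(b) filing + 16 years → 9 April 2017.
Later of the two: 25 August 2017.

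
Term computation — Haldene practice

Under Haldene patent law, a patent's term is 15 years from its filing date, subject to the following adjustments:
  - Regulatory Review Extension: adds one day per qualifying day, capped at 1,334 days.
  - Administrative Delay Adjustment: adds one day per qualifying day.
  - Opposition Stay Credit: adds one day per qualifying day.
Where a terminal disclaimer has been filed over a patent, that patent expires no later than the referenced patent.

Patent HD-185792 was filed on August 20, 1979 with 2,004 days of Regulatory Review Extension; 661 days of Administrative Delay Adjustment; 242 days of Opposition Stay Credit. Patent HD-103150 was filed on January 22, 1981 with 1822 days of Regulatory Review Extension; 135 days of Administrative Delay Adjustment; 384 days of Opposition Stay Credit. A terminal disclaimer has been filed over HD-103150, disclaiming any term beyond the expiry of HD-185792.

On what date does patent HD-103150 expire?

Natural term of HD-103150:
  Base: filing + 15 years → 22 January 1996.
  Regulatory Review Extension: 1822 days claimed exceeds the 1334-day cap, so +1334 days → 17 September 1999.
  Administrative Delay Adjustment: +135 days → 30 January 2000.
  Opposition Stay Credit: +384 days → 17 February 2001.
Expiry of referenced patent HD-185792:
  Base: filing + 15 years → 20 August 1994.
  Regulatory Review Extension: 2004 days claimed exceeds the 1334-day cap, so +1334 days → 15 April 1998.
  Administrative Delay Adjustment: +661 days → 5 February 2000.
  Opposition Stay Credit: +242 days → 4 October 2000.
Terminal disclaimer: HD-103150 expires on the earlier of 17 February 2001 and 4 October 2000.

October 4, 2000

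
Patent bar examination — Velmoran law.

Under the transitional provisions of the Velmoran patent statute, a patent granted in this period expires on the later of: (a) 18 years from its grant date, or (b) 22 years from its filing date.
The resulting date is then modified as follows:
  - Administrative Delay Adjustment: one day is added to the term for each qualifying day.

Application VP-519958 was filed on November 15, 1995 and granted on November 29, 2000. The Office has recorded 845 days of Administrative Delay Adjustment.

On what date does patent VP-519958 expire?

(a) grant + 18 years → 29 November 2018.
(b) filing + 22 years → 15 November 2017.
Later of the two: 29 November 2018.
Administrative Delay Adjustment: +845 days → 23 March 2021.

2021-03-23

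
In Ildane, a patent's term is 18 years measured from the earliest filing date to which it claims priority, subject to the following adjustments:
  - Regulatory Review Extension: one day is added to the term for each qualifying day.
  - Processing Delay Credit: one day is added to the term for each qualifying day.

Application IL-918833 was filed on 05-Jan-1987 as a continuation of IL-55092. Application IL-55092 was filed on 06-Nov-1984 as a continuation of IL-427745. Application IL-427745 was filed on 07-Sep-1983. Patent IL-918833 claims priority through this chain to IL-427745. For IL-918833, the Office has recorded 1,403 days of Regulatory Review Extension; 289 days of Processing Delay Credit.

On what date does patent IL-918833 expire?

Earliest priority filing: 7 September 1983.
Base term: 7 September 1983 + 18 years → 7 September 2001.
Regulatory Review Extension: +1403 days → 11 July 2005.
Processing Delay Credit: +289 days → 26 April 2006.

2006-04-26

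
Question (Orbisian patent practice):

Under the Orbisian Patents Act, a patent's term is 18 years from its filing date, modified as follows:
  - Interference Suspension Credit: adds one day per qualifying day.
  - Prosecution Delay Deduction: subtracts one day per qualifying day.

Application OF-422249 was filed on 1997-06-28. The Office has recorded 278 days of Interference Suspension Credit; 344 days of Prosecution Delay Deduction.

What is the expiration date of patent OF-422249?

2015-04-23

Base term: filing date + 18 years → 28 June 2015.
Interference Suspension Credit: +278 days → 1 April 2016.
Prosecution Delay Deduction: −344 days → 23 April 2015.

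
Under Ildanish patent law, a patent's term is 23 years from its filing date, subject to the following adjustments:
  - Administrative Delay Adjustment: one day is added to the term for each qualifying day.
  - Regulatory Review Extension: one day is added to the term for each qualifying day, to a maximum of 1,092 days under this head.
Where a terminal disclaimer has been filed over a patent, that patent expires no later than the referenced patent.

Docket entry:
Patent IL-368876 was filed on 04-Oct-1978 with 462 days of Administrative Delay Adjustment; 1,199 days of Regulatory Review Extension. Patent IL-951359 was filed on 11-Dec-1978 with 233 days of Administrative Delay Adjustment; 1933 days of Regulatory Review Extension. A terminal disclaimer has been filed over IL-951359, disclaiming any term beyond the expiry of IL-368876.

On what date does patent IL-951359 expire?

2005-07-28

Natural term of IL-951359:
  Base: filing + 23 years → 11 December 2001.
  Administrative Delay Adjustment: +233 days → 1 August 2002.
  Regulatory Review Extension: 1933 days claimed exceeds the 1092-day cap, so +1092 days → 28 July 2005.
Expiry of referenced patent IL-368876:
  Base: filing + 23 years → 4 October 2001.
  Administrative Delay Adjustment: +462 days → 9 January 2003.
  Regulatory Review Extension: 1199 days claimed exceeds the 1092-day cap, so +1092 days → 5 January 2006.
Terminal disclaimer: IL-951359 expires on the earlier of 28 July 2005 and 5 January 2006.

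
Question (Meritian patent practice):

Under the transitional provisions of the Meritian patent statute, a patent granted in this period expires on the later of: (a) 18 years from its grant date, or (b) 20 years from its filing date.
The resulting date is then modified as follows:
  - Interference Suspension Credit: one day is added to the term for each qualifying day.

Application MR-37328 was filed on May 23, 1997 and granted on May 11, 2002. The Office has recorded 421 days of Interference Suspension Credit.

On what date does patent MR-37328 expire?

(a) grant + 18 years → 11 May 2020.
(b) filing + 20 years → 23 May 2017.
Later of the two: 11 May 2020.
Interference Suspension Credit: +421 days → 6 July 2021.

2021-07-06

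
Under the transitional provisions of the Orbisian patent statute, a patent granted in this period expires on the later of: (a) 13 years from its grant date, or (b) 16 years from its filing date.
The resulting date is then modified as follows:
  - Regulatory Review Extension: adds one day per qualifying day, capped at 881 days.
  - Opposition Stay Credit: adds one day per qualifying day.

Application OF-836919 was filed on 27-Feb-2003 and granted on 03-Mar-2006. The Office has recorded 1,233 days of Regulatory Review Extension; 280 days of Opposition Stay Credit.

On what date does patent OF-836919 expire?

(a) grant + 13 years → 3 March 2019.
(b) filing + 16 years → 27 February 2019.
Later of the two: 3 March 2019.
Regulatory Review Extension: 1233 days claimed exceeds the 881-day cap, so +881 days → 31 July 2021.
Opposition Stay Credit: +280 days → 7 May 2022.

2022-05-07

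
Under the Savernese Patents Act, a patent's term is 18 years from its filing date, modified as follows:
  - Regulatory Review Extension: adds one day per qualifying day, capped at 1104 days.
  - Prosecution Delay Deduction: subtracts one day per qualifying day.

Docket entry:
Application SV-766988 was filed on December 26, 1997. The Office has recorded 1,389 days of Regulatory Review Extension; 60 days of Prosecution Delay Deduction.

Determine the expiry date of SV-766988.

Base term: filing date + 18 years → 26 December 2015.
Regulatory Review Extension: 1389 days claimed exceeds the 1104-day cap, so +1104 days → 3 January 2019.
Prosecution Delay Deduction: −60 days → 4 November 2018.

2018-11-04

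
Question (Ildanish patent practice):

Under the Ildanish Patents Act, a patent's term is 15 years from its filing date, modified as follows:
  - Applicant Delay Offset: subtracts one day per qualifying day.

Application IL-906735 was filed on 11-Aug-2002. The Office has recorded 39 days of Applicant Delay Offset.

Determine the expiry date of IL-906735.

2017-07-03

Base term: filing date + 15 years → 11 August 2017.
Applicant Delay Offset: −39 days → 3 July 2017.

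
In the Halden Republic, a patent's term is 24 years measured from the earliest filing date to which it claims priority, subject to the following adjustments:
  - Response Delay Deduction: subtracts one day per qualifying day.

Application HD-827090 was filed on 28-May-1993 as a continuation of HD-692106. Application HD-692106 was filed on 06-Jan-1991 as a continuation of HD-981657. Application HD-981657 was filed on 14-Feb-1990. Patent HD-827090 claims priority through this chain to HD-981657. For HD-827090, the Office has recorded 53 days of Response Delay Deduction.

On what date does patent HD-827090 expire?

Earliest priority filing: 14 February 1990.
Base term: 14 February 1990 + 24 years → 14 February 2014.
Response Delay Deduction: −53 days → 23 December 2013.

2013-12-23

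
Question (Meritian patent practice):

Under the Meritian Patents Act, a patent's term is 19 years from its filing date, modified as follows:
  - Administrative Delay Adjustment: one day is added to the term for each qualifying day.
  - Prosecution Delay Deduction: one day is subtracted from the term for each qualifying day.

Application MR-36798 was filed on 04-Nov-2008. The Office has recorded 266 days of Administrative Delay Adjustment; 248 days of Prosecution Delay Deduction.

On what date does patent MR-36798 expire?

November 22, 2027

Base term: filing date + 19 years → 4 November 2027.
Administrative Delay Adjustment: +266 days → 27 July 2028.
Prosecution Delay Deduction: −248 days → 22 November 2027.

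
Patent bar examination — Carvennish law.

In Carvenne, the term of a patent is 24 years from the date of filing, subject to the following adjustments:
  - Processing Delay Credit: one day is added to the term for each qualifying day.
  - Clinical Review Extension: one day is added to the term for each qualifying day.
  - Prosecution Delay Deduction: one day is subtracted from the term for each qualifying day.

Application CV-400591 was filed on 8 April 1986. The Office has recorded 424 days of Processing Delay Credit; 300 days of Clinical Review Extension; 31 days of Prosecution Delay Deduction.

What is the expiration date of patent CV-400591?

Base term: filing date + 24 years → 8 April 2010.
Processing Delay Credit: +424 days → 6 June 2011.
Clinical Review Extension: +300 days → 1 April 2012.
Prosecution Delay Deduction: −31 days → 1 March 2012.

March 1, 2012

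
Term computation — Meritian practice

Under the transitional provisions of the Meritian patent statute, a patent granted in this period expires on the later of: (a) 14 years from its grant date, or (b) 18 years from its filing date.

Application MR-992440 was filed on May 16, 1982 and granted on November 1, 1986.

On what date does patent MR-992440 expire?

2000-11-01

(a) grant + 14 years → 1 November 2000.
(b) filing + 18 years → 16 May 2000.
Later of the two: 1 November 2000.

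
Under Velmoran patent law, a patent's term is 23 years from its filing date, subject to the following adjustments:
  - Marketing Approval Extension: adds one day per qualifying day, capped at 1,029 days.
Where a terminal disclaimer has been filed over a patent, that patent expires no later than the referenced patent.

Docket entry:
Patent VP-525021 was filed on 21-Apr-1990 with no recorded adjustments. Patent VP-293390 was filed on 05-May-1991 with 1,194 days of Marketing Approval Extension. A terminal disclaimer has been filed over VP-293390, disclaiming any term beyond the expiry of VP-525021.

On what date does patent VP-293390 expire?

2013-04-21

Natural term of VP-293390:
  Base: filing + 23 years → 5 May 2014.
  Marketing Approval Extension: 1194 days claimed exceeds the 1029-day cap, so +1029 days → 27 February 2017.
Expiry of referenced patent VP-525021:
  Base: filing + 23 years → 21 April 2013.
Terminal disclaimer: VP-293390 expires on the earlier of 27 February 2017 and 21 April 2013.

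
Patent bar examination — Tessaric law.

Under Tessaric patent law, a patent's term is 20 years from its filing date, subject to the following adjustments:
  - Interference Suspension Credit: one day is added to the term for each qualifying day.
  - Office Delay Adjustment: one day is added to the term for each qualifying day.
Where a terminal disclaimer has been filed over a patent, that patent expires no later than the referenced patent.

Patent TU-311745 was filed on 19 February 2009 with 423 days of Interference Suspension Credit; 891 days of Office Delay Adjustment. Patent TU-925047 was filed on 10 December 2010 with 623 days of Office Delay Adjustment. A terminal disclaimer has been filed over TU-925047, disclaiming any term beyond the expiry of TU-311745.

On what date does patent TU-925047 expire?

Natural term of TU-925047:
  Base: filing + 20 years → 10 December 2030.
  Office Delay Adjustment: +623 days → 24 August 2032.
Expiry of referenced patent TU-311745:
  Base: filing + 20 years → 19 February 2029.
  Interference Suspension Credit: +423 days → 18 April 2030.
  Office Delay Adjustment: +891 days → 25 September 2032.
Terminal disclaimer: TU-925047 expires on the earlier of 24 August 2032 and 25 September 2032.

2032-08-24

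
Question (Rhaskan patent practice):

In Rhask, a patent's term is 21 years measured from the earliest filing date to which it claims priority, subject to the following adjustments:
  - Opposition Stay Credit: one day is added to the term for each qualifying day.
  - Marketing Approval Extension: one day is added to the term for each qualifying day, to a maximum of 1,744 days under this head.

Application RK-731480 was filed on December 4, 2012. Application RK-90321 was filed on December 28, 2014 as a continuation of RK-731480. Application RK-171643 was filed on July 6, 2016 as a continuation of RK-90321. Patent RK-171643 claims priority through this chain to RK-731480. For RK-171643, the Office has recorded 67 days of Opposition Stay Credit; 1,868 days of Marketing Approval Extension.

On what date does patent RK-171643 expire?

November 19, 2038

Earliest priority filing: 4 December 2012.
Base term: 4 December 2012 + 21 years → 4 December 2033.
Opposition Stay Credit: +67 days → 9 February 2034.
Marketing Approval Extension: 1868 days claimed exceeds the 1744-day cap, so +1744 days → 19 November 2038.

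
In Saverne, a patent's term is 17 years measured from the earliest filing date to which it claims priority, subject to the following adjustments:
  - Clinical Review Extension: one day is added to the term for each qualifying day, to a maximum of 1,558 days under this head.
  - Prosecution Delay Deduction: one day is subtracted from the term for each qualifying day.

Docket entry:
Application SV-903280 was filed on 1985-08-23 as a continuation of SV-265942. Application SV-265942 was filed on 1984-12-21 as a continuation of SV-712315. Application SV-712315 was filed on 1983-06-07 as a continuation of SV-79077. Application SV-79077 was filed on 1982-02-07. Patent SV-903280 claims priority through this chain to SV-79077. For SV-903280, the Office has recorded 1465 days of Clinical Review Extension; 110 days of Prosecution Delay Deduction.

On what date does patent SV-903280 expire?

Earliest priority filing: 7 February 1982.
Base term: 7 February 1982 + 17 years → 7 February 1999.
Clinical Review Extension: 1465 days (within the 1558-day cap) → +1465 days → 11 February 2003.
Prosecution Delay Deduction: −110 days → 24 October 2002.

October 24, 2002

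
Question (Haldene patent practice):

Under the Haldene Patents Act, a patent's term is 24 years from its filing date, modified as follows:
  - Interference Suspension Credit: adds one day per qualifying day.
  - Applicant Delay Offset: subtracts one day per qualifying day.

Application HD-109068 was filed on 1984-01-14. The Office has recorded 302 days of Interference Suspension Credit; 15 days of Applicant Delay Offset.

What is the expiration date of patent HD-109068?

Base term: filing date + 24 years → 14 January 2008.
Interference Suspension Credit: +302 days → 11 November 2008.
Applicant Delay Offset: −15 days → 27 October 2008.

2008-10-27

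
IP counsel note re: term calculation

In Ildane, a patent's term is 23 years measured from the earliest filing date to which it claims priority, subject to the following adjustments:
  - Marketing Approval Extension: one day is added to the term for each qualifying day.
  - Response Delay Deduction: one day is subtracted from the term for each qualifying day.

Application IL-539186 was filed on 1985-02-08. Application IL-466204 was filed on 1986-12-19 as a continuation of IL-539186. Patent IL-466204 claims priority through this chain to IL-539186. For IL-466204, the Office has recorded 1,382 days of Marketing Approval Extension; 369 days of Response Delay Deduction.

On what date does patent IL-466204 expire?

Earliest priority filing: 8 February 1985.
Base term: 8 February 1985 + 23 years → 8 February 2008.
Marketing Approval Extension: +1382 days → 21 November 2011.
Response Delay Deduction: −369 days → 17 November 2010.

November 17, 2010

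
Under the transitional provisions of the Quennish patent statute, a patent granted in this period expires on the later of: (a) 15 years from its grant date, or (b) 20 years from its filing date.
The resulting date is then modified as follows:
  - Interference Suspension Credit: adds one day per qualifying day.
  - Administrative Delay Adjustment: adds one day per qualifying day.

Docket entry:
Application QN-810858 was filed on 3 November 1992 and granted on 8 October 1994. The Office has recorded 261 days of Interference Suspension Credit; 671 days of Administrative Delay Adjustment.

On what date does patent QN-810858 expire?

(a) grant + 15 years → 8 October 2009.
(b) filing + 20 years → 3 November 2012.
Later of the two: 3 November 2012.
Interference Suspension Credit: +261 days → 22 July 2013.
Administrative Delay Adjustment: +671 days → 24 May 2015.

2015-05-24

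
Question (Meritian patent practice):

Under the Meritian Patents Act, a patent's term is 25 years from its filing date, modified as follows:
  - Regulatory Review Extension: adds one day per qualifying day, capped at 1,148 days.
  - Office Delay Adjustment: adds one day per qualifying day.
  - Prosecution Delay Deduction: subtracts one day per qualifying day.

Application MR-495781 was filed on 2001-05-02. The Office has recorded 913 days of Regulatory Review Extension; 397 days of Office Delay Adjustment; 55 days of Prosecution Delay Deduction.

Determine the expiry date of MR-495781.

October 8, 2029

Base term: filing date + 25 years → 2 May 2026.
Regulatory Review Extension: 913 days (within the 1148-day cap) → +913 days → 31 October 2028.
Office Delay Adjustment: +397 days → 2 December 2029.
Prosecution Delay Deduction: −55 days → 8 October 2029.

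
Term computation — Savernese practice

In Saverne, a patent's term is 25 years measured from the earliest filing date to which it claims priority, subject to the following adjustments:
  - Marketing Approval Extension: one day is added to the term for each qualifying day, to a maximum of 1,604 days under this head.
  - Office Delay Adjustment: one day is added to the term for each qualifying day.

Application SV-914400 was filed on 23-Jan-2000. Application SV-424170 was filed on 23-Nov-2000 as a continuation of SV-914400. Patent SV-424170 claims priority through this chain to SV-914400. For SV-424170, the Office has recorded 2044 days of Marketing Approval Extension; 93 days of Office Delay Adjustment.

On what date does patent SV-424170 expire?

Earliest priority filing: 23 January 2000.
Base term: 23 January 2000 + 25 years → 23 January 2025.
Marketing Approval Extension: 2044 days claimed exceeds the 1604-day cap, so +1604 days → 15 June 2029.
Office Delay Adjustment: +93 days → 16 September 2029.

2029-09-16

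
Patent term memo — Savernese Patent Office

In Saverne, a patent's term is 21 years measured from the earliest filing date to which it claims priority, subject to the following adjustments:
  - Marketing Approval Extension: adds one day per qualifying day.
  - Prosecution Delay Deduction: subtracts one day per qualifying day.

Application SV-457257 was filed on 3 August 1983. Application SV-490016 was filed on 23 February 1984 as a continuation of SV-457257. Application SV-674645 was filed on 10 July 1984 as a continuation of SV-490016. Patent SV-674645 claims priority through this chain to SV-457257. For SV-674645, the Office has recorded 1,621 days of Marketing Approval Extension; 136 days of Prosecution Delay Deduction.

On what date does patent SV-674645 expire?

2008-08-27

Earliest priority filing: 3 August 1983.
Base term: 3 August 1983 + 21 years → 3 August 2004.
Marketing Approval Extension: +1621 days → 10 January 2009.
Prosecution Delay Deduction: −136 days → 27 August 2008.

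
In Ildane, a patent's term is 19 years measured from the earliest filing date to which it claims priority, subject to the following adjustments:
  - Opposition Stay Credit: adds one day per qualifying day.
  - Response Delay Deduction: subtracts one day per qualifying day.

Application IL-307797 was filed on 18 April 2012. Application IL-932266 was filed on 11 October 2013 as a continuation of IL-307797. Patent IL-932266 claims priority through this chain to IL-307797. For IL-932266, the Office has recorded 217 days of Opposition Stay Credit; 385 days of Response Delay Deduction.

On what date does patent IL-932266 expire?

Earliest priority filing: 18 April 2012.
Base term: 18 April 2012 + 19 years → 18 April 2031.
Opposition Stay Credit: +217 days → 21 November 2031.
Response Delay Deduction: −385 days → 1 November 2030.

November 1, 2030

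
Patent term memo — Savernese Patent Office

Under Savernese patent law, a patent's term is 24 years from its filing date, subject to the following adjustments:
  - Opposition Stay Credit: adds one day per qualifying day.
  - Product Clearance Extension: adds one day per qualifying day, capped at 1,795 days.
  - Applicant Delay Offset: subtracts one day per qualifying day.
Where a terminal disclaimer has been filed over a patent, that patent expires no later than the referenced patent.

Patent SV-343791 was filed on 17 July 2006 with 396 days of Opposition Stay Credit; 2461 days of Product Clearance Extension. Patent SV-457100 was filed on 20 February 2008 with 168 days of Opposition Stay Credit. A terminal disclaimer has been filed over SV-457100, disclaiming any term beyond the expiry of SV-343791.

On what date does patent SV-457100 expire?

2032-08-06

Natural term of SV-457100:
  Base: filing + 24 years → 20 February 2032.
  Opposition Stay Credit: +168 days → 6 August 2032.
Expiry of referenced patent SV-343791:
  Base: filing + 24 years → 17 July 2030.
  Opposition Stay Credit: +396 days → 17 August 2031.
  Product Clearance Extension: 2461 days claimed exceeds the 1795-day cap, so +1795 days → 16 July 2036.
Terminal disclaimer: SV-457100 expires on the earlier of 6 August 2032 and 16 July 2036.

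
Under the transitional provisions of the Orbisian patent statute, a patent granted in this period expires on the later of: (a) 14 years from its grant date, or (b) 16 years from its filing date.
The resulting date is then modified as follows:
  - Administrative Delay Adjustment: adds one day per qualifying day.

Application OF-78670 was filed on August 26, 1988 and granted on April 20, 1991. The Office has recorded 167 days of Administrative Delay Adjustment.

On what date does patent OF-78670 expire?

2005-10-04

(a) grant + 14 years → 20 April 2005.
(b) filing + 16 years → 26 August 2004.
Later of the two: 20 April 2005.
Administrative Delay Adjustment: +167 days → 4 October 2005.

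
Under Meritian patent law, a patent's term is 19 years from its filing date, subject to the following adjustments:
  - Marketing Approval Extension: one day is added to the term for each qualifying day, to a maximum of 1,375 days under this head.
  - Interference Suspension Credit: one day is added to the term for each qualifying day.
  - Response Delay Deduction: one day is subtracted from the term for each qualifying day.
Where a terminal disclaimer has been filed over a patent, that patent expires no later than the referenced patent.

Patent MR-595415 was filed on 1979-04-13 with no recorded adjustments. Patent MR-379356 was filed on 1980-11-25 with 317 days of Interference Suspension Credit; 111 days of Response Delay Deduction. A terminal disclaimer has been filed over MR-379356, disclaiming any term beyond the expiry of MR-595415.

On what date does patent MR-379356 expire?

Natural term of MR-379356:
  Base: filing + 19 years → 25 November 1999.
  Interference Suspension Credit: +317 days → 7 October 2000.
  Response Delay Deduction: −111 days → 18 June 2000.
Expiry of referenced patent MR-595415:
  Base: filing + 19 years → 13 April 1998.
Terminal disclaimer: MR-379356 expires on the earlier of 18 June 2000 and 13 April 1998.

1998-04-13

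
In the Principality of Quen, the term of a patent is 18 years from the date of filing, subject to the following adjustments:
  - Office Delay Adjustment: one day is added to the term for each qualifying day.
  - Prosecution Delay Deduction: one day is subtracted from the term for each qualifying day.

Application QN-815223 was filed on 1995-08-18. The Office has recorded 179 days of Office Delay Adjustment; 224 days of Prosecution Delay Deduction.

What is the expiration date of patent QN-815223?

2013-07-04

Base term: filing date + 18 years → 18 August 2013.
Office Delay Adjustment: +179 days → 13 February 2014.
Prosecution Delay Deduction: −224 days → 4 July 2013.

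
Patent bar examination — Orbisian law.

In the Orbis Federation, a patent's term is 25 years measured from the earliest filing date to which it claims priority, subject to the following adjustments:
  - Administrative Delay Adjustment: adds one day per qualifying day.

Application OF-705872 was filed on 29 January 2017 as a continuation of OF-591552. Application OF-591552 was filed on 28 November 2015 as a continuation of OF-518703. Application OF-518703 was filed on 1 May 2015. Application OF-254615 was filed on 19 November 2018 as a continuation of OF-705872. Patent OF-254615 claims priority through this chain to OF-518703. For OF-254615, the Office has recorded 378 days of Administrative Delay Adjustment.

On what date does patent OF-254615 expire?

Earliest priority filing: 1 May 2015.
Base term: 1 May 2015 + 25 years → 1 May 2040.
Administrative Delay Adjustment: +378 days → 14 May 2041.

May 14, 2041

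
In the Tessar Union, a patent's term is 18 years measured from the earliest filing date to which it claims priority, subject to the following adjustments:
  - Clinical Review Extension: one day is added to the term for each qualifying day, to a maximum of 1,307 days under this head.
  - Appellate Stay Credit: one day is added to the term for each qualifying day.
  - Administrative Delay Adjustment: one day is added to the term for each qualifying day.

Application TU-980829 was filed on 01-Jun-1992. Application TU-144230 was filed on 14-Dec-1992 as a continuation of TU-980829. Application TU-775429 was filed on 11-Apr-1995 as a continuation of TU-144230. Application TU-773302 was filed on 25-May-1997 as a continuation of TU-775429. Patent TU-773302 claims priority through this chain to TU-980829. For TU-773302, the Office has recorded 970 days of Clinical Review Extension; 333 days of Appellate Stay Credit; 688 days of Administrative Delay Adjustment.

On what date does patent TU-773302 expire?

Earliest priority filing: 1 June 1992.
Base term: 1 June 1992 + 18 years → 1 June 2010.
Clinical Review Extension: 970 days (within the 1307-day cap) → +970 days → 26 January 2013.
Appellate Stay Credit: +333 days → 25 December 2013.
Administrative Delay Adjustment: +688 days → 13 November 2015.

2015-11-13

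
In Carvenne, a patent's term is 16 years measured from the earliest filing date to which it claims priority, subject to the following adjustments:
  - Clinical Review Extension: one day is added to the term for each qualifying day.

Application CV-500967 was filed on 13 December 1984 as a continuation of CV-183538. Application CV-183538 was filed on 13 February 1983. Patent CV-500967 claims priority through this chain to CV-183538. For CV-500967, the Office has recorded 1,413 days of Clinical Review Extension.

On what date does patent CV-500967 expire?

2002-12-27

Earliest priority filing: 13 February 1983.
Base term: 13 February 1983 + 16 years → 13 February 1999.
Clinical Review Extension: +1413 days → 27 December 2002.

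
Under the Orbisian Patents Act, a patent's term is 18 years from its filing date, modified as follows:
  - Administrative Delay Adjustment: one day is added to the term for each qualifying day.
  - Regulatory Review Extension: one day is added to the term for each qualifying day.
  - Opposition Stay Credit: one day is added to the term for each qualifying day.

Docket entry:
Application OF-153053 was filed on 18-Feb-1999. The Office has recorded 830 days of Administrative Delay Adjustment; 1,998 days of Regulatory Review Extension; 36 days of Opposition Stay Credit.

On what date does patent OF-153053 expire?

2024-12-22

Base term: filing date + 18 years → 18 February 2017.
Administrative Delay Adjustment: +830 days → 29 May 2019.
Regulatory Review Extension: +1998 days → 16 November 2024.
Opposition Stay Credit: +36 days → 22 December 2024.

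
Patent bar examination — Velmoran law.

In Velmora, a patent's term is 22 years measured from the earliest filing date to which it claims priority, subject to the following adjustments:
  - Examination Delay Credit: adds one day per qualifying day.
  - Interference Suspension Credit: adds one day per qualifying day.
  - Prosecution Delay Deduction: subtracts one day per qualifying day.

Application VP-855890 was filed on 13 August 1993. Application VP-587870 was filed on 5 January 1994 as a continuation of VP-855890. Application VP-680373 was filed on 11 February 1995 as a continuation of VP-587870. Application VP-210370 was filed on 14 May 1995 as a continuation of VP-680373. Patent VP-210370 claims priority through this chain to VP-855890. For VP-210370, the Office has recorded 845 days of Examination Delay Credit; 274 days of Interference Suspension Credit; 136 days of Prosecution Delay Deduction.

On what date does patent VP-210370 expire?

2018-04-22

Earliest priority filing: 13 August 1993.
Base term: 13 August 1993 + 22 years → 13 August 2015.
Examination Delay Credit: +845 days → 5 December 2017.
Interference Suspension Credit: +274 days → 5 September 2018.
Prosecution Delay Deduction: −136 days → 22 April 2018.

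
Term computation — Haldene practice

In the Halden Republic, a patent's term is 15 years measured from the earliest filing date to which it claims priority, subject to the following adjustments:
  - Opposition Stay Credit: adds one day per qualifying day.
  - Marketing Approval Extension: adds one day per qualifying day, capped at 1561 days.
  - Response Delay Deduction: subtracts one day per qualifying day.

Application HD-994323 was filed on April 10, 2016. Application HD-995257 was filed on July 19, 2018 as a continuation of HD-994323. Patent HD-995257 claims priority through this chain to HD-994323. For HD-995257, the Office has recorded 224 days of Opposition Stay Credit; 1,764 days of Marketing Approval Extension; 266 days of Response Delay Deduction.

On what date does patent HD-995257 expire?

2035-06-07

Earliest priority filing: 10 April 2016.
Base term: 10 April 2016 + 15 years → 10 April 2031.
Opposition Stay Credit: +224 days → 20 November 2031.
Marketing Approval Extension: 1764 days claimed exceeds the 1561-day cap, so +1561 days → 28 February 2036.
Response Delay Deduction: −266 days → 7 June 2035.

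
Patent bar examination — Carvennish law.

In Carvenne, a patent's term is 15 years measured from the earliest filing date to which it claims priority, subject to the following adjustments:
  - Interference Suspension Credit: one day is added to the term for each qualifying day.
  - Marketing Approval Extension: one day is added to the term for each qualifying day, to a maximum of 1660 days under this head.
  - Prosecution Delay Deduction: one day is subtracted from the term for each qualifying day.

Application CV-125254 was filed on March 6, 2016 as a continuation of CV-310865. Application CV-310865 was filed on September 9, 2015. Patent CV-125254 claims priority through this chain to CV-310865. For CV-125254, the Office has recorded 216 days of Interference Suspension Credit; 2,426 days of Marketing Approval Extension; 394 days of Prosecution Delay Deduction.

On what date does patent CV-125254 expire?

2034-09-30

Earliest priority filing: 9 September 2015.
Base term: 9 September 2015 + 15 years → 9 September 2030.
Interference Suspension Credit: +216 days → 13 April 2031.
Marketing Approval Extension: 2426 days claimed exceeds the 1660-day cap, so +1660 days → 29 October 2035.
Prosecution Delay Deduction: −394 days → 30 September 2034.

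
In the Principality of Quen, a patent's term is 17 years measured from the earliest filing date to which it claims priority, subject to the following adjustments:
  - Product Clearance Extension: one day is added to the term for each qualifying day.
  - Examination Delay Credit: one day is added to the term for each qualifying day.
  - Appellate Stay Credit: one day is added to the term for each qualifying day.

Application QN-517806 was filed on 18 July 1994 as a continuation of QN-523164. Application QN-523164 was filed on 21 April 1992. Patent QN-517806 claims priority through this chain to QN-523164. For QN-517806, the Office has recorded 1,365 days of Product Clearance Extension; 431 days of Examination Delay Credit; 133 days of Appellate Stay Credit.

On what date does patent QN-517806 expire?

Earliest priority filing: 21 April 1992.
Base term: 21 April 1992 + 17 years → 21 April 2009.
Product Clearance Extension: +1365 days → 15 January 2013.
Examination Delay Credit: +431 days → 22 March 2014.
Appellate Stay Credit: +133 days → 2 August 2014.

August 2, 2014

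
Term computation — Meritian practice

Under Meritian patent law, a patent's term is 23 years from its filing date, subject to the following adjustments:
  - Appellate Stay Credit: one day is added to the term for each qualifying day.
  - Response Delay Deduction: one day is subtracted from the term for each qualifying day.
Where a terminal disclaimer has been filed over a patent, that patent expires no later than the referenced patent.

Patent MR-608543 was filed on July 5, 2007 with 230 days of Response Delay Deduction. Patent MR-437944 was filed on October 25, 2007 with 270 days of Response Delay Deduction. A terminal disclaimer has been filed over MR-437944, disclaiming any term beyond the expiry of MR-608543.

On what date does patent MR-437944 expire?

Natural term of MR-437944:
  Base: filing + 23 years → 25 October 2030.
  Response Delay Deduction: −270 days → 28 January 2030.
Expiry of referenced patent MR-608543:
  Base: filing + 23 years → 5 July 2030.
  Response Delay Deduction: −230 days → 17 November 2029.
Terminal disclaimer: MR-437944 expires on the earlier of 28 January 2030 and 17 November 2029.

2029-11-17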